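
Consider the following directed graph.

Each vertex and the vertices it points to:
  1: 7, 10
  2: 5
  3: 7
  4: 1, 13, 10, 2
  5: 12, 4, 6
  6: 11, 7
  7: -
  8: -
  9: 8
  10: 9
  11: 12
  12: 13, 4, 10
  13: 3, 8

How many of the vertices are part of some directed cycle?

6

A vertex is on a directed cycle iff it belongs to a strongly connected component of size ≥ 2 (or has a self-loop).
The vertices on cycles are {2, 4, 5, 6, 11, 12} — 6 in total.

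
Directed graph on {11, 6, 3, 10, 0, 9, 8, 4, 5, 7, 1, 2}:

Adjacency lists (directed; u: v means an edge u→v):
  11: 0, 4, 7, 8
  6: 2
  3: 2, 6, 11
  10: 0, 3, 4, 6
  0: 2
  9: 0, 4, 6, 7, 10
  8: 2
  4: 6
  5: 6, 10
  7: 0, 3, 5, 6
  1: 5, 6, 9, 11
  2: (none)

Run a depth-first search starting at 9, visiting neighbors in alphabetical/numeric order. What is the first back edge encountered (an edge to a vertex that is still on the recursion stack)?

DFS from 9 (visiting neighbors in alphabetical/numeric order); mark gray on enter, black on exit:
9 gray
  0 gray
    2 gray
    2 black
  0 black
  4 gray
    6 gray
      6→2: 2 black — skip
    6 black
  4 black
  9→6: 6 black — skip
  7 gray
    7→0: 0 black — skip
    3 gray
      3→2: 2 black — skip
      3→6: 6 black — skip
      11 gray
        11→0: 0 black — skip
        11→4: 4 black — skip
        11→7: 7 is gray → back edge
First back edge: 11 → 7.

11→7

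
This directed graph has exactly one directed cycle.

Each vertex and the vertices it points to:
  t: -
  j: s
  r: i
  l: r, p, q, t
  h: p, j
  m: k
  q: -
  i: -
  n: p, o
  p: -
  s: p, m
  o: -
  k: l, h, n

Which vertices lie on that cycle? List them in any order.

DFS with gray/black marking from k:
k gray
  l gray
    r gray
      i gray
      i black
    r black
    p gray
    p black
    q gray
    q black
    t gray
    t black
  l black
  h gray
    h→p: p black — skip
    j gray
      s gray
        s→p: p black — skip
        m gray
          m→k: k is gray → back edge
Back edge closes the cycle k → h → j → s → m → k; its vertices are {h, j, k, m, s}.

h, j, k, m, s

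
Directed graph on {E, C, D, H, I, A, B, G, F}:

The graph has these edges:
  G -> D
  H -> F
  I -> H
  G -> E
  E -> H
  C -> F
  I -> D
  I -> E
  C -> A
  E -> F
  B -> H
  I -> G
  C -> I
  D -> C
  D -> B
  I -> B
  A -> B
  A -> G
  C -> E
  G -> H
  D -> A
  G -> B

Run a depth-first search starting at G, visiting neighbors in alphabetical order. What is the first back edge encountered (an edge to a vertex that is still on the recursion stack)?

A->G

DFS from G (visiting neighbors in alphabetical order); mark gray on enter, black on exit:
G gray
  B gray
    H gray
      F gray
      F black
    H black
  B black
  D gray
    A gray
      A→B: B black — skip
      A→G: G is gray → back edge
First back edge: A → G.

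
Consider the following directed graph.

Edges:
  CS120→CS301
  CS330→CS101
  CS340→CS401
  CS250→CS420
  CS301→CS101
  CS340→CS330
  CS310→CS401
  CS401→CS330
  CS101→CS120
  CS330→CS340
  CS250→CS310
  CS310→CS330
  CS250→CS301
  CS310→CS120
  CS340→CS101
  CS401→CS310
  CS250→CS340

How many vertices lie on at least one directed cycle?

A vertex is on a directed cycle iff it belongs to a strongly connected component of size ≥ 2 (or has a self-loop).
The vertices on cycles are {CS101, CS120, CS301, CS310, CS330, CS340, CS401} — 7 in total.

7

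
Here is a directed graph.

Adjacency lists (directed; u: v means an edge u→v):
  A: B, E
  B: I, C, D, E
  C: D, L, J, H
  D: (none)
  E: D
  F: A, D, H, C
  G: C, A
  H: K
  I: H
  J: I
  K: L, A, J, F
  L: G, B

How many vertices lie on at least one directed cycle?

A vertex is on a directed cycle iff it belongs to a strongly connected component of size ≥ 2 (or has a self-loop).
The vertices on cycles are {A, B, C, F, G, H, I, J, K, L} — 10 in total.

10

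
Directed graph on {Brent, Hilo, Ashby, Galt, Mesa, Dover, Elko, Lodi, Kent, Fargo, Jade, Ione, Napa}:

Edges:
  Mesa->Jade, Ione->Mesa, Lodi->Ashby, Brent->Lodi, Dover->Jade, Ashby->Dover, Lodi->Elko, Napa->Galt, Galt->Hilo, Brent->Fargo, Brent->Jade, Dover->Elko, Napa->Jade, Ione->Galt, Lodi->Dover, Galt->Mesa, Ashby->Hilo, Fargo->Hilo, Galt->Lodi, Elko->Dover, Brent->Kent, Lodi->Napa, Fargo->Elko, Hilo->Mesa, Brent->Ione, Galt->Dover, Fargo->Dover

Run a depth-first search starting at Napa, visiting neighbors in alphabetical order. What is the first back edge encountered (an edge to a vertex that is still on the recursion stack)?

DFS from Napa (visiting neighbors in alphabetical order); mark gray on enter, black on exit:
Napa gray
  Galt gray
    Dover gray
      Elko gray
        Elko→Dover: Dover is gray → back edge
First back edge: Elko → Dover.

Elko→Dover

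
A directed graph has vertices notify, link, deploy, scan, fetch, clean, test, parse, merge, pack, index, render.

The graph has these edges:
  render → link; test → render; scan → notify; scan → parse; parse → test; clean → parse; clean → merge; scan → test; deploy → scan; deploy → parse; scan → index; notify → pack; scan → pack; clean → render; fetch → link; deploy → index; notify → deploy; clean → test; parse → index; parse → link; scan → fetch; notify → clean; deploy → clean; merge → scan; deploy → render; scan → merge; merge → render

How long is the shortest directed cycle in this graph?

For each vertex v, BFS finds the shortest path from v back to v.
The shortest such closed walk is scan → merge → scan, length 2.

2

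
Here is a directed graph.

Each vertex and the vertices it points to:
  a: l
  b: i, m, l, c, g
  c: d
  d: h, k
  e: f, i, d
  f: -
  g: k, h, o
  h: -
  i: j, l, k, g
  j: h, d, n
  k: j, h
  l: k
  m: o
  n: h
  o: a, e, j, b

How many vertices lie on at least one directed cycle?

9

A vertex is on a directed cycle iff it belongs to a strongly connected component of size ≥ 2 (or has a self-loop).
The vertices on cycles are {b, d, e, g, i, j, k, m, o} — 9 in total.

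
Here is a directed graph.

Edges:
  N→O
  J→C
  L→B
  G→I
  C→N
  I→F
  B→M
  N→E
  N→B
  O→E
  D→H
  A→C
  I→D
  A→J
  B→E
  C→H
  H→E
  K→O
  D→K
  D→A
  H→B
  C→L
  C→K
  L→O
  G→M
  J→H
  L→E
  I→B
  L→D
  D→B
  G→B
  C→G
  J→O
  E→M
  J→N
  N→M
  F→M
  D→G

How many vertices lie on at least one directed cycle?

A vertex is on a directed cycle iff it belongs to a strongly connected component of size ≥ 2 (or has a self-loop).
The vertices on cycles are {A, C, D, G, I, J, L} — 7 in total.

7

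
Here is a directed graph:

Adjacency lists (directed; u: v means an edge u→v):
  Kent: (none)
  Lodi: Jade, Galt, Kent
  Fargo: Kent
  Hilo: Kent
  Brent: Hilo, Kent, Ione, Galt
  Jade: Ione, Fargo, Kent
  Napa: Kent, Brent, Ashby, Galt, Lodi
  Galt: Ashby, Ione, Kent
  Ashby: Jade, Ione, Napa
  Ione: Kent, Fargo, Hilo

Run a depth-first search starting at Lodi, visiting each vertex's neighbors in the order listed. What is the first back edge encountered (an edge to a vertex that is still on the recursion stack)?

Brent->Galt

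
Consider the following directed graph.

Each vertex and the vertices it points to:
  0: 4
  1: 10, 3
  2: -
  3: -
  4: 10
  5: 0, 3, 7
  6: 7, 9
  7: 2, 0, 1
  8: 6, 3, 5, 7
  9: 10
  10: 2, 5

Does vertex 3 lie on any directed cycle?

3 lies on a cycle iff there is a path from 3 back to itself.
Exploring from 3, it never reaches itself; equivalently, its strongly connected component is a singleton.

No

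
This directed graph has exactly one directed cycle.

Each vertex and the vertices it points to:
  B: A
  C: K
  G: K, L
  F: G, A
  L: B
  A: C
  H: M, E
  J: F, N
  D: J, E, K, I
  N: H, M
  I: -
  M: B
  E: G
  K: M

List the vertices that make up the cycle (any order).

DFS with gray/black marking from A:
A gray
  C gray
    K gray
      M gray
        B gray
          B→A: A is gray → back edge
Back edge closes the cycle A → C → K → M → B → A; its vertices are {A, B, C, K, M}.

A, B, C, K, M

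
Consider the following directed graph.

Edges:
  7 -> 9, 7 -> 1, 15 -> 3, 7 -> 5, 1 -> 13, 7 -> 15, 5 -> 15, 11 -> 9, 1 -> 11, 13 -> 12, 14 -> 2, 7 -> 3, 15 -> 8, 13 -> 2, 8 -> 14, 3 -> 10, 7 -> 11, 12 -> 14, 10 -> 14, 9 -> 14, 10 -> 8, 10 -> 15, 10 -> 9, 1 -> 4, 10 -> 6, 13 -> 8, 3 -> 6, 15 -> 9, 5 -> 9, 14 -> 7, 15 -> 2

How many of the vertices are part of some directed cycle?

12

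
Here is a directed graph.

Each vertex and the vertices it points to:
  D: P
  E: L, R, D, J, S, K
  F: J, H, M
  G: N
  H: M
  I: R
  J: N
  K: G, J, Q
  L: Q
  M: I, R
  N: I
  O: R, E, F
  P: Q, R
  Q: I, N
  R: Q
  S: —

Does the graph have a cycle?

DFS with white/gray/black marking, starting from N:
N gray
  I gray
    R gray
      Q gray
        Q→I: I is gray → back edge
Back edge found, so a cycle exists: I → R → Q → I.

Yes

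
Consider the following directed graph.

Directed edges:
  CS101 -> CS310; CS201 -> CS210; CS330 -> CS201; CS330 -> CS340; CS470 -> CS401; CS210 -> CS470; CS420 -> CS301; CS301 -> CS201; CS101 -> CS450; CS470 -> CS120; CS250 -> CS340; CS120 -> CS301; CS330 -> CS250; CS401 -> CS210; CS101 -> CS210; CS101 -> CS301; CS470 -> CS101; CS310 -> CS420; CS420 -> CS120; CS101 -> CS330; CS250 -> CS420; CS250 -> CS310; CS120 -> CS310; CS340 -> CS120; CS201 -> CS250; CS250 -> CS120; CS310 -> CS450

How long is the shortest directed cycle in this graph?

3

For each vertex v, BFS finds the shortest path from v back to v.
The shortest such closed walk is CS470 → CS101 → CS210 → CS470, length 3.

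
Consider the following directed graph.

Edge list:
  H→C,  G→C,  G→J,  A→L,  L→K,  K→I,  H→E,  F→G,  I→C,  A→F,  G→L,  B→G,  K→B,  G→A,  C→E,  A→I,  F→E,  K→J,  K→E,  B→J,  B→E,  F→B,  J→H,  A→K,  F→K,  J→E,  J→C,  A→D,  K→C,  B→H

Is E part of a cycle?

E lies on a cycle iff there is a path from E back to itself.
Exploring from E, it never reaches itself; equivalently, its strongly connected component is a singleton.

No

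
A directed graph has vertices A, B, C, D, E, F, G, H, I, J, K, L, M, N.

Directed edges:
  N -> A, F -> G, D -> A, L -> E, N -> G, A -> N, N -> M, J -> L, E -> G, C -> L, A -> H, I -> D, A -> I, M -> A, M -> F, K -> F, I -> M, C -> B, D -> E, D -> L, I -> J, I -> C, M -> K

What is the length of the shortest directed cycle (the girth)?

For each vertex v, BFS finds the shortest path from v back to v.
The shortest such closed walk is A → N → A, length 2.

2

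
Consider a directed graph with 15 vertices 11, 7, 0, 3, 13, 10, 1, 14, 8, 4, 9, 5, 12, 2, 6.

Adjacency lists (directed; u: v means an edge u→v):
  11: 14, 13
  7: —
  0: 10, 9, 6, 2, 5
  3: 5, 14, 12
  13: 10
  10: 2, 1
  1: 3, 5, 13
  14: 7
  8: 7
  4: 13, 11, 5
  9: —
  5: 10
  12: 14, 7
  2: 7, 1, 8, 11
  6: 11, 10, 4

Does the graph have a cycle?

Yes

DFS with white/gray/black marking, starting from 9:
9 gray
9 black
11 gray
  14 gray
    7 gray
    7 black
  14 black
  13 gray
    10 gray
      2 gray
        2→7: 7 black — skip
        1 gray
          3 gray
            5 gray
              5→10: 10 is gray → back edge
Back edge found, so a cycle exists: 10 → 2 → 1 → 3 → 5 → 10.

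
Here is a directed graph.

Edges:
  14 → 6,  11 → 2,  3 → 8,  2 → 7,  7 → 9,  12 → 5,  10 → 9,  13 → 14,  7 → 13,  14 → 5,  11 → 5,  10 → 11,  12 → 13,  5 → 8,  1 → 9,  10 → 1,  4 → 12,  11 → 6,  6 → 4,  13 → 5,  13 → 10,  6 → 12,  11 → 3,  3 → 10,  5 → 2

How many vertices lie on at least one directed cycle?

11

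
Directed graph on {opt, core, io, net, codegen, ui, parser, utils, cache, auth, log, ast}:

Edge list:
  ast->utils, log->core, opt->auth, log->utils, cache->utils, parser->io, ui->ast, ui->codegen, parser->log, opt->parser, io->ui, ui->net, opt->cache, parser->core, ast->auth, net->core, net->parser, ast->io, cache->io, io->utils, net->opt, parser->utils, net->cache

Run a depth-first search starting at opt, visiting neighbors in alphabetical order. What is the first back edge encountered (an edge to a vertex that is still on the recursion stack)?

ast→io

DFS from opt (visiting neighbors in alphabetical order); mark gray on enter, black on exit:
opt gray
  auth gray
  auth black
  cache gray
    io gray
      ui gray
        ast gray
          ast→auth: auth black — skip
          ast→io: io is gray → back edge
First back edge: ast → io.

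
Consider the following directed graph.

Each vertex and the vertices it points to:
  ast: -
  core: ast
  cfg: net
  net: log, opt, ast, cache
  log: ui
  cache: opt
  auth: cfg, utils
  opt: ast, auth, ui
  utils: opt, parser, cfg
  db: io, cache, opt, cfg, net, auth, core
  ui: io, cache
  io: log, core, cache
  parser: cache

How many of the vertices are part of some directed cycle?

A vertex is on a directed cycle iff it belongs to a strongly connected component of size ≥ 2 (or has a self-loop).
The vertices on cycles are {io, ui, cfg, log, net, opt, auth, cache, utils, parser} — 10 in total.

10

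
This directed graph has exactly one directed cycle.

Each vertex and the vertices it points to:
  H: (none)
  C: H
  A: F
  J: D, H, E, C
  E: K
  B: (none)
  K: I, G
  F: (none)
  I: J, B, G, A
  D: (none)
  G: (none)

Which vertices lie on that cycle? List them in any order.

E, I, J, K

DFS with gray/black marking from I:
I gray
  J gray
    D gray
    D black
    H gray
    H black
    E gray
      K gray
        K→I: I is gray → back edge
Back edge closes the cycle I → J → E → K → I; its vertices are {E, I, J, K}.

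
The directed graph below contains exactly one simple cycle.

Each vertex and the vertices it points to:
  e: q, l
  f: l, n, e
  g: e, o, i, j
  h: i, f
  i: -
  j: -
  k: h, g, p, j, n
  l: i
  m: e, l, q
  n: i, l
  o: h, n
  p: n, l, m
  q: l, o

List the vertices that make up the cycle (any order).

e, f, h, o, q

DFS with gray/black marking from h:
h gray
  i gray
  i black
  f gray
    l gray
      l→i: i black — skip
    l black
    n gray
      n→i: i black — skip
      n→l: l black — skip
    n black
    e gray
      q gray
        q→l: l black — skip
        o gray
          o→h: h is gray → back edge
Back edge closes the cycle h → f → e → q → o → h; its vertices are {e, f, h, o, q}.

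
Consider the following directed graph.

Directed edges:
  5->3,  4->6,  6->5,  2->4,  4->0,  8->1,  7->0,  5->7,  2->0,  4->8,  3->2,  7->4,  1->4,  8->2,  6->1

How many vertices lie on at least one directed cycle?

A vertex is on a directed cycle iff it belongs to a strongly connected component of size ≥ 2 (or has a self-loop).
The vertices on cycles are {1, 2, 3, 4, 5, 6, 7, 8} — 8 in total.

8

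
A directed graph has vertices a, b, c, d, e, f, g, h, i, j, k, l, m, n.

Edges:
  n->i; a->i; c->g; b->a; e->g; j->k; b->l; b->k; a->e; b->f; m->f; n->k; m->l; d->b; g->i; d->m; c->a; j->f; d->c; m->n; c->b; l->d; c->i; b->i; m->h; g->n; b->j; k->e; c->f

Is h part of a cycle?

No

h lies on a cycle iff there is a path from h back to itself.
Exploring from h, it never reaches itself; equivalently, its strongly connected component is a singleton.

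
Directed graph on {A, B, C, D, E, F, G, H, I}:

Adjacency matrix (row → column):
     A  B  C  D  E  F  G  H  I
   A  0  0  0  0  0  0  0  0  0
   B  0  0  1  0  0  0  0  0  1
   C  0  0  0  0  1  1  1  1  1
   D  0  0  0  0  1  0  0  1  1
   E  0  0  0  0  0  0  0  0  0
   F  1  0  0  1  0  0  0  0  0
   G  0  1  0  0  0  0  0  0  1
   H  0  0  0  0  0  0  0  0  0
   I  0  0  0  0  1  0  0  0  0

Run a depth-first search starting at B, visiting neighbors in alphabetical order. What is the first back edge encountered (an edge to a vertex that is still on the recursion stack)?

DFS from B (visiting neighbors in alphabetical order); mark gray on enter, black on exit:
B gray
  C gray
    E gray
    E black
    F gray
      A gray
      A black
      D gray
        D→E: E black — skip
        H gray
        H black
        I gray
          I→E: E black — skip
        I black
      D black
    F black
    G gray
      G→B: B is gray → back edge
First back edge: G → B.

G->B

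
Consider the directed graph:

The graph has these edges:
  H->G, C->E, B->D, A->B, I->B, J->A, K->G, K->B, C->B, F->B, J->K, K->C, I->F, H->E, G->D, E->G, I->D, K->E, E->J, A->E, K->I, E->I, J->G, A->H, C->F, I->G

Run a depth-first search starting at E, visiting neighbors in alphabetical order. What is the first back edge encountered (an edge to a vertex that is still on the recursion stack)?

A->E

DFS from E (visiting neighbors in alphabetical order); mark gray on enter, black on exit:
E gray
  G gray
    D gray
    D black
  G black
  I gray
    B gray
      B→D: D black — skip
    B black
    I→D: D black — skip
    F gray
      F→B: B black — skip
    F black
    I→G: G black — skip
  I black
  J gray
    A gray
      A→B: B black — skip
      A→E: E is gray → back edge
First back edge: A → E.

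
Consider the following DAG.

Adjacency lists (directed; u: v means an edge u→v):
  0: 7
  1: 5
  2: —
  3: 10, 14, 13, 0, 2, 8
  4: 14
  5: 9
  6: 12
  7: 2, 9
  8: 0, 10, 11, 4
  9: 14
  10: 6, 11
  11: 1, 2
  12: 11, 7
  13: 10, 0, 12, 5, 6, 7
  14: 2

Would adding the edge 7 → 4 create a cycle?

Adding 7→4 creates a cycle iff 4 can already reach 7.
Explore from 4: no path reaches 7. The graph stays acyclic.

No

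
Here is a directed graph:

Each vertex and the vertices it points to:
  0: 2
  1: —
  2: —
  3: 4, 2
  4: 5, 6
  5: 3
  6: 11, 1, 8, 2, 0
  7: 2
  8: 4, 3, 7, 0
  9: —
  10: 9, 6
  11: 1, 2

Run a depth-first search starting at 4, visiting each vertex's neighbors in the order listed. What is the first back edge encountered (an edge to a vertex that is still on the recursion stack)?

3→4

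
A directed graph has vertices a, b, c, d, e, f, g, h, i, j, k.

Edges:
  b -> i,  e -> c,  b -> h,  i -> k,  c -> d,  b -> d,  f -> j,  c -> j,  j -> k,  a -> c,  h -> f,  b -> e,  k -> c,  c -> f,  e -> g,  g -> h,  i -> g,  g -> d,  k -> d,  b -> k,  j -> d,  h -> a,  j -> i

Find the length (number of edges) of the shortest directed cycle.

For each vertex v, BFS finds the shortest path from v back to v.
The shortest such closed walk is j → k → c → j, length 3.

3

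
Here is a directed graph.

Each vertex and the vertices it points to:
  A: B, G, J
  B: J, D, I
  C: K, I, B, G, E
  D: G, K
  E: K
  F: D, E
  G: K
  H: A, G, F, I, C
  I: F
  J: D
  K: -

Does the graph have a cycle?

DFS with white/gray/black marking, starting from G:
G gray
  K gray
  K black
G black
A gray
  B gray
    J gray
      D gray
        D→G: G black — skip
        D→K: K black — skip
      D black
    J black
    B→D: D black — skip
    I gray
      F gray
        F→D: D black — skip
        E gray
          E→K: K black — skip
        E black
      F black
    I black
  B black
  A→G: G black — skip
  A→J: J black — skip
A black
C gray
  C→K: K black — skip
  C→I: I black — skip
  C→B: B black — skip
  C→G: G black — skip
  C→E: E black — skip
C black
H gray
  H→A: A black — skip
  H→G: G black — skip
  H→F: F black — skip
  H→I: I black — skip
  H→C: C black — skip
H black
Every edge goes to a white or black vertex — no back edge, so the graph is acyclic.

No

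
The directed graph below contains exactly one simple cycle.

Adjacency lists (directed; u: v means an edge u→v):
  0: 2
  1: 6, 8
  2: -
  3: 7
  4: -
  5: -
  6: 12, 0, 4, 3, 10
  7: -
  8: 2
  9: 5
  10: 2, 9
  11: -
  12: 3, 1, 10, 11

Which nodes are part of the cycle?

DFS with gray/black marking from 12:
12 gray
  3 gray
    7 gray
    7 black
  3 black
  1 gray
    6 gray
      6→12: 12 is gray → back edge
Back edge closes the cycle 12 → 1 → 6 → 12; its vertices are {1, 6, 12}.

1, 6, 12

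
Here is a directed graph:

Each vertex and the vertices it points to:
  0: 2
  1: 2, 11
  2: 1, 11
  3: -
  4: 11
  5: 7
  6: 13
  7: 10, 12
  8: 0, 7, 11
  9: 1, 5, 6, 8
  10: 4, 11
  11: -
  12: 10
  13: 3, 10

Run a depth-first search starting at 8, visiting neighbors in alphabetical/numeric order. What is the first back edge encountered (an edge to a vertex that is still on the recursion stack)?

1->2

DFS from 8 (visiting neighbors in alphabetical/numeric order); mark gray on enter, black on exit:
8 gray
  0 gray
    2 gray
      1 gray
        1→2: 2 is gray → back edge
First back edge: 1 → 2.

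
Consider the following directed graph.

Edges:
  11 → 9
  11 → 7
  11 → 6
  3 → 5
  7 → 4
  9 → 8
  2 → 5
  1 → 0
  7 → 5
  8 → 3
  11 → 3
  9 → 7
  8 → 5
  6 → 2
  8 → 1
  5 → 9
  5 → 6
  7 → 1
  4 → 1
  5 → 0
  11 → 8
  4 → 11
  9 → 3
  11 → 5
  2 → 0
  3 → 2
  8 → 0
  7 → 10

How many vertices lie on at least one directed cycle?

A vertex is on a directed cycle iff it belongs to a strongly connected component of size ≥ 2 (or has a self-loop).
The vertices on cycles are {2, 3, 4, 5, 6, 7, 8, 9, 11} — 9 in total.

9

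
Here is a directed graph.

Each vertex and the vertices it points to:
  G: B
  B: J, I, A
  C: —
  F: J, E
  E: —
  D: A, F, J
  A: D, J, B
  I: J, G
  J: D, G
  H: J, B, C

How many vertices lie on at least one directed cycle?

A vertex is on a directed cycle iff it belongs to a strongly connected component of size ≥ 2 (or has a self-loop).
The vertices on cycles are {A, B, D, F, G, I, J} — 7 in total.

7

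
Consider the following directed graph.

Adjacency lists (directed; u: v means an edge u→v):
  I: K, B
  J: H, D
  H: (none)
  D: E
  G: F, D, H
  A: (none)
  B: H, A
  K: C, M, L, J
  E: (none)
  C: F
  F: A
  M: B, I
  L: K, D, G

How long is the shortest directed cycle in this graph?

2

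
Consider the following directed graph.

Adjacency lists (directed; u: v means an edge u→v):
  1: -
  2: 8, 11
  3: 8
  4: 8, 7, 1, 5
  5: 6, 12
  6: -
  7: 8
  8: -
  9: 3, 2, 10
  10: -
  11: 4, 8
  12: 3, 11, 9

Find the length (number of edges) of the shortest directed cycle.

For each vertex v, BFS finds the shortest path from v back to v.
The shortest such closed walk is 12 → 11 → 4 → 5 → 12, length 4.

4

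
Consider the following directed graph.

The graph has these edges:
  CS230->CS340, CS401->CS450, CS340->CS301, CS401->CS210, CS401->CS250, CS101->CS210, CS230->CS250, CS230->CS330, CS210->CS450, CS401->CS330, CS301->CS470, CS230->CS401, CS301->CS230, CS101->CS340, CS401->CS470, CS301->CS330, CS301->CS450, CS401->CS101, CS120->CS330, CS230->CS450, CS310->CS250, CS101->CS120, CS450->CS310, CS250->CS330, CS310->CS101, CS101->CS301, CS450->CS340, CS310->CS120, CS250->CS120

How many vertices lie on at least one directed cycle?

8

A vertex is on a directed cycle iff it belongs to a strongly connected component of size ≥ 2 (or has a self-loop).
The vertices on cycles are {CS101, CS210, CS230, CS301, CS310, CS340, CS401, CS450} — 8 in total.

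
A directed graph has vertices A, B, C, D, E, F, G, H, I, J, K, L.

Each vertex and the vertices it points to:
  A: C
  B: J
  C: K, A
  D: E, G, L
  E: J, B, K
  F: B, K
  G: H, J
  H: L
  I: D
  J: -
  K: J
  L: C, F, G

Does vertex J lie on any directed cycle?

J lies on a cycle iff there is a path from J back to itself.
Exploring from J, it never reaches itself; equivalently, its strongly connected component is a singleton.

No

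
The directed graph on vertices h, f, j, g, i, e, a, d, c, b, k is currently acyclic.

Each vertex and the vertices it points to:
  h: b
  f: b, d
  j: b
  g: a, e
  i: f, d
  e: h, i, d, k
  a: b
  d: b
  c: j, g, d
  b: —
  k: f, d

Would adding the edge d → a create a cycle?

No

Adding d→a creates a cycle iff a can already reach d.
Explore from a: no path reaches d. The graph stays acyclic.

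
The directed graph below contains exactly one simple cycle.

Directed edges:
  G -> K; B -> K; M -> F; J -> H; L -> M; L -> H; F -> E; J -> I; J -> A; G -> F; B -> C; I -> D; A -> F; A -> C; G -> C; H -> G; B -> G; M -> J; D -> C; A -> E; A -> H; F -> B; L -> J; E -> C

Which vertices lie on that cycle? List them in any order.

DFS with gray/black marking from F:
F gray
  B gray
    K gray
    K black
    C gray
    C black
    G gray
      G→F: F is gray → back edge
Back edge closes the cycle F → B → G → F; its vertices are {B, F, G}.

B, F, G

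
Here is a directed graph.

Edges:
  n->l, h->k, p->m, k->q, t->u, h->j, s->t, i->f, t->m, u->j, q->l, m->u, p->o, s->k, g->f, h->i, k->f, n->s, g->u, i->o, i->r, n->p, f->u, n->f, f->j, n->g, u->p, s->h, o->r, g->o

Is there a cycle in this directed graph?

DFS with white/gray/black marking, starting from f:
f gray
  j gray
  j black
  u gray
    u→j: j black — skip
    p gray
      o gray
        r gray
        r black
      o black
      m gray
        m→u: u is gray → back edge
Back edge found, so a cycle exists: u → p → m → u.

Yes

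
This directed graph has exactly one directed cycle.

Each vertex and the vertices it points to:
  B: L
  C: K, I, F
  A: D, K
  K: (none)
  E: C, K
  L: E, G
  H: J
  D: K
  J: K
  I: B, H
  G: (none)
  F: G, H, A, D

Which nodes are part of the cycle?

B, C, E, I, L

DFS with gray/black marking from C:
C gray
  K gray
  K black
  I gray
    B gray
      L gray
        E gray
          E→C: C is gray → back edge
Back edge closes the cycle C → I → B → L → E → C; its vertices are {B, C, E, I, L}.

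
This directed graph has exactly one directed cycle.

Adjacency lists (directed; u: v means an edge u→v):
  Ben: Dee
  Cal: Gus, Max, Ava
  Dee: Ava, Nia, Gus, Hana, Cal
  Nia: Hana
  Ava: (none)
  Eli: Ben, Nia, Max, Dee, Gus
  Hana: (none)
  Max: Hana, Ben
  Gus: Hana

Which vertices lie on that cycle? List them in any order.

Ben, Cal, Dee, Max

DFS with gray/black marking from Dee:
Dee gray
  Ava gray
  Ava black
  Nia gray
    Hana gray
    Hana black
  Nia black
  Gus gray
    Gus→Hana: Hana black — skip
  Gus black
  Dee→Hana: Hana black — skip
  Cal gray
    Cal→Gus: Gus black — skip
    Max gray
      Max→Hana: Hana black — skip
      Ben gray
        Ben→Dee: Dee is gray → back edge
Back edge closes the cycle Dee → Cal → Max → Ben → Dee; its vertices are {Ben, Cal, Dee, Max}.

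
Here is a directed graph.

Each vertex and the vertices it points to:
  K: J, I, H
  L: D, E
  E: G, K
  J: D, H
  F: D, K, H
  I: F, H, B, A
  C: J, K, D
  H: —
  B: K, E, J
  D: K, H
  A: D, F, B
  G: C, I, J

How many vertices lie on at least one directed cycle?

10

A vertex is on a directed cycle iff it belongs to a strongly connected component of size ≥ 2 (or has a self-loop).
The vertices on cycles are {A, B, C, D, E, F, G, I, J, K} — 10 in total.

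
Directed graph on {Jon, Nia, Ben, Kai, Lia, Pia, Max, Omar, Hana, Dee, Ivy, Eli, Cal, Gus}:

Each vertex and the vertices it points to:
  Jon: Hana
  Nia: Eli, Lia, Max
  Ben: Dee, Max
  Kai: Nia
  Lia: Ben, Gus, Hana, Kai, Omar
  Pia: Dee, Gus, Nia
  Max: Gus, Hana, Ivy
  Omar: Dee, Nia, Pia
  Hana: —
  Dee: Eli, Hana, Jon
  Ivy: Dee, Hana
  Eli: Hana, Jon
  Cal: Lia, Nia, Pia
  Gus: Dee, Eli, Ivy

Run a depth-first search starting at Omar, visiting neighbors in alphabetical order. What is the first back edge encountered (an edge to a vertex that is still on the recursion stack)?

DFS from Omar (visiting neighbors in alphabetical order); mark gray on enter, black on exit:
Omar gray
  Dee gray
    Eli gray
      Hana gray
      Hana black
      Jon gray
        Jon→Hana: Hana black — skip
      Jon black
    Eli black
    Dee→Hana: Hana black — skip
    Dee→Jon: Jon black — skip
  Dee black
  Nia gray
    Nia→Eli: Eli black — skip
    Lia gray
      Ben gray
        Ben→Dee: Dee black — skip
        Max gray
          Gus gray
            Gus→Dee: Dee black — skip
            Gus→Eli: Eli black — skip
            Ivy gray
              Ivy→Dee: Dee black — skip
              Ivy→Hana: Hana black — skip
            Ivy black
          Gus black
          Max→Hana: Hana black — skip
          Max→Ivy: Ivy black — skip
        Max black
      Ben black
      Lia→Gus: Gus black — skip
      Lia→Hana: Hana black — skip
      Kai gray
        Kai→Nia: Nia is gray → back edge
First back edge: Kai → Nia.

Kai->Nia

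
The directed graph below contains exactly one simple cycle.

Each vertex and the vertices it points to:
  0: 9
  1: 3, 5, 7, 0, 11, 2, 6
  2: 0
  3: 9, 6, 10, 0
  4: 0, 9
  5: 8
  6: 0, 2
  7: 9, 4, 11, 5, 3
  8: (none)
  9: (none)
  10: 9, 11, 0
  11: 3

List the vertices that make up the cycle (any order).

DFS with gray/black marking from 11:
11 gray
  3 gray
    9 gray
    9 black
    6 gray
      0 gray
        0→9: 9 black — skip
      0 black
      2 gray
        2→0: 0 black — skip
      2 black
    6 black
    10 gray
      10→9: 9 black — skip
      10→11: 11 is gray → back edge
Back edge closes the cycle 11 → 3 → 10 → 11; its vertices are {3, 10, 11}.

3, 10, 11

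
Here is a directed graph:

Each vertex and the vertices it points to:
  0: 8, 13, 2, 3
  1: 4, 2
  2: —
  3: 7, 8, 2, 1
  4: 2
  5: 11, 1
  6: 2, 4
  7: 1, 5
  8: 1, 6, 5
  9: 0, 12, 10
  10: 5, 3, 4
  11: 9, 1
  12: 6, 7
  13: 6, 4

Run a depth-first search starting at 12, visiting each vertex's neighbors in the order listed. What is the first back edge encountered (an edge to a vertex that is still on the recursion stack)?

8->5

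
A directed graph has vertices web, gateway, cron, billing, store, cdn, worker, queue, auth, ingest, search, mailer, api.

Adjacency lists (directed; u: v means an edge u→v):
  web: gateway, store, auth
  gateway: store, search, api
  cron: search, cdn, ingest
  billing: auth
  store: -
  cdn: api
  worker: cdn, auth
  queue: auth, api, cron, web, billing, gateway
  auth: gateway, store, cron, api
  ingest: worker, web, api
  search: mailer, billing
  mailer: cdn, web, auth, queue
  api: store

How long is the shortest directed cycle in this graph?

4

For each vertex v, BFS finds the shortest path from v back to v.
The shortest such closed walk is cron → ingest → worker → auth → cron, length 4.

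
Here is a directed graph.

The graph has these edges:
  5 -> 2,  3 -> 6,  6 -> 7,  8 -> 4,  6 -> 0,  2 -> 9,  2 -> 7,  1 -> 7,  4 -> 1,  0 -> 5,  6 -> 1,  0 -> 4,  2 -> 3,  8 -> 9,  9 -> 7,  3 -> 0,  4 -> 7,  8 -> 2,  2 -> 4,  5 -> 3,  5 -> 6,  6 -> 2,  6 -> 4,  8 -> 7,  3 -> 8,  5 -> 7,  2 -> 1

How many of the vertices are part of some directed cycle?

6

A vertex is on a directed cycle iff it belongs to a strongly connected component of size ≥ 2 (or has a self-loop).
The vertices on cycles are {0, 2, 3, 5, 6, 8} — 6 in total.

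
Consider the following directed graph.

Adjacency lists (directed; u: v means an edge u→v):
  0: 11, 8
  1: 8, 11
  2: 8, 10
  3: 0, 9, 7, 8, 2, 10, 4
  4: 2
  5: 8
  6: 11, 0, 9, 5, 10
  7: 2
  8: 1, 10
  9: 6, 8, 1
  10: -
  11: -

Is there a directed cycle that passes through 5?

5 lies on a cycle iff there is a path from 5 back to itself.
Exploring from 5, it never reaches itself; equivalently, its strongly connected component is a singleton.

No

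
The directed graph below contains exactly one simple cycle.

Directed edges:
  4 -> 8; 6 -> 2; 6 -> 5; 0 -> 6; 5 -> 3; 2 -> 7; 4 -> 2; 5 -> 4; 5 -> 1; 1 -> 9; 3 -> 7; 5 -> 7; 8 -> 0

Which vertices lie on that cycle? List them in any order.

DFS with gray/black marking from 6:
6 gray
  2 gray
    7 gray
    7 black
  2 black
  5 gray
    4 gray
      8 gray
        0 gray
          0→6: 6 is gray → back edge
Back edge closes the cycle 6 → 5 → 4 → 8 → 0 → 6; its vertices are {0, 4, 5, 6, 8}.

0, 4, 5, 6, 8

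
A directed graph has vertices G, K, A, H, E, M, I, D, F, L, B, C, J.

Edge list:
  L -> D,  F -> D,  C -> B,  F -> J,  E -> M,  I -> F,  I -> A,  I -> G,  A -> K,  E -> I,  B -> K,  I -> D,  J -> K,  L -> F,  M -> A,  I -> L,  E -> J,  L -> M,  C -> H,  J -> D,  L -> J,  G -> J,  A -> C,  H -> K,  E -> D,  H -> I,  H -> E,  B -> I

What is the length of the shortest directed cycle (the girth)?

4

For each vertex v, BFS finds the shortest path from v back to v.
The shortest such closed walk is C → B → I → A → C, length 4.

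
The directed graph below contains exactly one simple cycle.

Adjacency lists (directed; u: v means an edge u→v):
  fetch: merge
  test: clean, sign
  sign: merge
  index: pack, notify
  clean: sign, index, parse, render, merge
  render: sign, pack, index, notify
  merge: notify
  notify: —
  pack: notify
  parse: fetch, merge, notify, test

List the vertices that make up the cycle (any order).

test, clean, parse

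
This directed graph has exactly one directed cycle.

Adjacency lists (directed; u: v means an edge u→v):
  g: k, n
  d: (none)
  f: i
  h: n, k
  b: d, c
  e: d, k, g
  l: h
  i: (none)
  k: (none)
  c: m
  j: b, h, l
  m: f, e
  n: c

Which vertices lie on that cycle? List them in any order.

c, e, g, m, n

DFS with gray/black marking from c:
c gray
  m gray
    f gray
      i gray
      i black
    f black
    e gray
      d gray
      d black
      k gray
      k black
      g gray
        g→k: k black — skip
        n gray
          n→c: c is gray → back edge
Back edge closes the cycle c → m → e → g → n → c; its vertices are {c, e, g, m, n}.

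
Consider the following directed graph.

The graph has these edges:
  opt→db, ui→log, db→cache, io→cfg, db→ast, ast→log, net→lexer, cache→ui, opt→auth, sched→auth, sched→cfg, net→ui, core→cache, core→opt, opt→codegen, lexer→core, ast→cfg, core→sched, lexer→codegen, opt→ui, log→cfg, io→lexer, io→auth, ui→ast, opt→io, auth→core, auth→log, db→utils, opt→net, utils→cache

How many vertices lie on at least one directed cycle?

A vertex is on a directed cycle iff it belongs to a strongly connected component of size ≥ 2 (or has a self-loop).
The vertices on cycles are {io, net, opt, auth, core, lexer, sched} — 7 in total.

7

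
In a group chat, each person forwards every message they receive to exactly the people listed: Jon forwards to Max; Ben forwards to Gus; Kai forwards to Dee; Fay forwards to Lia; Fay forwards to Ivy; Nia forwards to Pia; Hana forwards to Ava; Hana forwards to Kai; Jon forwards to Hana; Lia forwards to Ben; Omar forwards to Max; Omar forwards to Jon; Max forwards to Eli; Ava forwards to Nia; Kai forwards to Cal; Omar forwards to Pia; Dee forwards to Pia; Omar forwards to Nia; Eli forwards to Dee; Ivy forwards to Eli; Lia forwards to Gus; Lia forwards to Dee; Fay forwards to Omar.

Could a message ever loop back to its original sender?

No

DFS with white/gray/black marking, starting from Ben:
Ben gray
  Gus gray
  Gus black
Ben black
Omar gray
  Max gray
    Eli gray
      Dee gray
        Pia gray
        Pia black
      Dee black
    Eli black
  Max black
  Nia gray
    Nia→Pia: Pia black — skip
  Nia black
  Jon gray
    Hana gray
      Kai gray
        Cal gray
        Cal black
        Kai→Dee: Dee black — skip
      Kai black
      Ava gray
        Ava→Nia: Nia black — skip
      Ava black
    Hana black
    Jon→Max: Max black — skip
  Jon black
  Omar→Pia: Pia black — skip
Omar black
Ivy gray
  Ivy→Eli: Eli black — skip
Ivy black
Lia gray
  Lia→Dee: Dee black — skip
  Lia→Gus: Gus black — skip
  Lia→Ben: Ben black — skip
Lia black
Fay gray
  Fay→Omar: Omar black — skip
  Fay→Ivy: Ivy black — skip
  Fay→Lia: Lia black — skip
Fay black
Every edge goes to a white or black vertex — no back edge, so the graph is acyclic.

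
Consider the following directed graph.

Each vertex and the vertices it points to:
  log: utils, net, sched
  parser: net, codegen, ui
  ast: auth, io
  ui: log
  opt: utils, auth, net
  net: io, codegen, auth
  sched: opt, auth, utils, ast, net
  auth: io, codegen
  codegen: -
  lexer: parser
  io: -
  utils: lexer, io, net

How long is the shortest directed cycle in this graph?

5

For each vertex v, BFS finds the shortest path from v back to v.
The shortest such closed walk is ui → log → utils → lexer → parser → ui, length 5.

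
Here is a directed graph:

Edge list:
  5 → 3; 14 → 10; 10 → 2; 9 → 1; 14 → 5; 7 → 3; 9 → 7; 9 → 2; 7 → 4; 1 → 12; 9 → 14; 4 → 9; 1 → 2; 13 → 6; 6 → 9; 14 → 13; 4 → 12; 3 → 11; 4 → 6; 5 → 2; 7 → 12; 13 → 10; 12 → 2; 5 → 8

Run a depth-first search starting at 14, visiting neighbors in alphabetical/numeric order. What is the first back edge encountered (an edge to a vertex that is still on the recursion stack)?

4→6

DFS from 14 (visiting neighbors in alphabetical/numeric order); mark gray on enter, black on exit:
14 gray
  5 gray
    2 gray
    2 black
    3 gray
      11 gray
      11 black
    3 black
    8 gray
    8 black
  5 black
  10 gray
    10→2: 2 black — skip
  10 black
  13 gray
    6 gray
      9 gray
        1 gray
          1→2: 2 black — skip
          12 gray
            12→2: 2 black — skip
          12 black
        1 black
        9→2: 2 black — skip
        7 gray
          7→3: 3 black — skip
          4 gray
            4→6: 6 is gray → back edge
First back edge: 4 → 6.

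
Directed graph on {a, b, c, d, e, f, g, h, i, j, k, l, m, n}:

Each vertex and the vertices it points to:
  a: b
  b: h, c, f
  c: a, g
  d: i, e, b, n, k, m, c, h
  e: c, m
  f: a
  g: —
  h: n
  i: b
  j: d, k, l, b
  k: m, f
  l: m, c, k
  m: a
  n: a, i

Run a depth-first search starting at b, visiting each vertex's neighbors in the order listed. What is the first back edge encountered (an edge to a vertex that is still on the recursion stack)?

DFS from b (visiting each vertex's neighbors in the order listed); mark gray on enter, black on exit:
b gray
  h gray
    n gray
      a gray
        a→b: b is gray → back edge
First back edge: a → b.

a->b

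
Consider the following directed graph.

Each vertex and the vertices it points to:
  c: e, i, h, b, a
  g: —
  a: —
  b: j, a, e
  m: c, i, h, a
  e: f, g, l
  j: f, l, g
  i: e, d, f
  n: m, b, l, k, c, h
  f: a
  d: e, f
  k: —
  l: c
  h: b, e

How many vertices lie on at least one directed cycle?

8

A vertex is on a directed cycle iff it belongs to a strongly connected component of size ≥ 2 (or has a self-loop).
The vertices on cycles are {b, c, d, e, h, i, j, l} — 8 in total.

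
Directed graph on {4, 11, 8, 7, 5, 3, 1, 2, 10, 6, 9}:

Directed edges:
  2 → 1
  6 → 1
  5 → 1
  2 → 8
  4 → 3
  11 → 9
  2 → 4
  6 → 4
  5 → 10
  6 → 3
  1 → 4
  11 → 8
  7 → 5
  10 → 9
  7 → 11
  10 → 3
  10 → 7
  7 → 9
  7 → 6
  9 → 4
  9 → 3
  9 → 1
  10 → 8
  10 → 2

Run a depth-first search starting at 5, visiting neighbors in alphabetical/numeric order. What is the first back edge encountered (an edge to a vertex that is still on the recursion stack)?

7->5

DFS from 5 (visiting neighbors in alphabetical/numeric order); mark gray on enter, black on exit:
5 gray
  1 gray
    4 gray
      3 gray
      3 black
    4 black
  1 black
  10 gray
    2 gray
      2→1: 1 black — skip
      2→4: 4 black — skip
      8 gray
      8 black
    2 black
    10→3: 3 black — skip
    7 gray
      7→5: 5 is gray → back edge
First back edge: 7 → 5.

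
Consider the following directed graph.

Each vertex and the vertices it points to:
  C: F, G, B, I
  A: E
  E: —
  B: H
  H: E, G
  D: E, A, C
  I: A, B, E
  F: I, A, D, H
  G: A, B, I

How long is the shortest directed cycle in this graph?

For each vertex v, BFS finds the shortest path from v back to v.
The shortest such closed walk is C → F → D → C, length 3.

3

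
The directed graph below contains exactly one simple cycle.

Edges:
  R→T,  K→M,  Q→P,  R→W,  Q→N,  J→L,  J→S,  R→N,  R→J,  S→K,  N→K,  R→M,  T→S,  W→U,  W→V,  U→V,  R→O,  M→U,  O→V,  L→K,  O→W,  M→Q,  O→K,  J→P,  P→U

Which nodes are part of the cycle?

K, M, N, Q

DFS with gray/black marking from M:
M gray
  Q gray
    N gray
      K gray
        K→M: M is gray → back edge
Back edge closes the cycle M → Q → N → K → M; its vertices are {K, M, N, Q}.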